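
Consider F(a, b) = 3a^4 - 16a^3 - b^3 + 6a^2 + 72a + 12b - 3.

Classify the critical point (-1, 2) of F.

saddle point

The mixed partial ∂²F/∂a∂b is 0, so the Hessian at any point is diag(F_aa, F_bb) = diag(12(3a^2 - 8a + 1), -6b).
At (-1, 2): H = diag(144, -12).
The eigenvalues have opposite signs, so H is indefinite: a saddle point.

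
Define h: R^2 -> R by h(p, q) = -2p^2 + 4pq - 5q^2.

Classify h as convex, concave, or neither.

h is quadratic, so its Hessian is the constant matrix H = [[-4, 4], [4, -10]].
det(H) = 24, tr(H) = -14.
det(H) > 0 and tr(H) < 0, so H is negative definite everywhere: concave.

concave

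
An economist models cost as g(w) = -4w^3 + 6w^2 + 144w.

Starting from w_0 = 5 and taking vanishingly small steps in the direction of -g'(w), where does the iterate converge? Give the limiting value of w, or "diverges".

g'(w) = -12(w - 4)(w + 3), so g'(5) = -96.
Gradient descent moves in the -g' direction, i.e. w is increasing.
There is no critical point above w=5, and g' keeps the same sign, so the iterate runs off to +∞.

diverges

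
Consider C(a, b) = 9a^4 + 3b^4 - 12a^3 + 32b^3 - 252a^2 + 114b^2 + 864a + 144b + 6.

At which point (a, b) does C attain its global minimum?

C(a,b) separates as P(a) + Q(b) + 6, so its minimum is min P + min Q + 6.
P'(a) = 36(a - 3)(a - 2)(a + 4) vanishes at a ∈ {-4, 2, 3}; Q'(b) = 12(b + 1)(b + 3)(b + 4) vanishes at b ∈ {-4, -3, -1}.
Local minima of P (where P''>0): P(-4)=-4416, P(3)=729. Local minima of Q: Q(-4)=-32, Q(-1)=-59.
So the global minimum of C is P(-4) + Q(-1) + 6 = -4416 − 59 + 6 = -4469, attained at (-4, -1).

(-4, -1)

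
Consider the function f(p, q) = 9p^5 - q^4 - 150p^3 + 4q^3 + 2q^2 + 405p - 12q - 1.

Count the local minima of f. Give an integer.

2

f separates as a function of p plus a function of q, so ∇f=0 decouples.
∂f/∂p = 45(p - 3)(p - 1)(p + 1)(p + 3) = 0 at p ∈ {-3, -1, 1, 3}; ∂f/∂q = -4(q - 3)(q - 1)(q + 1) = 0 at q ∈ {-1, 1, 3}.
The Hessian is diagonal: diag(f_pp, f_qq). Second derivatives: f_pp(-3)=-2160, f_pp(-1)=720, f_pp(1)=-720, f_pp(3)=2160; f_qq(-1)=-32, f_qq(1)=16, f_qq(3)=-32.
Local minima occur where both diagonal entries positive: (-1, 1), (3, 1). Count: 2.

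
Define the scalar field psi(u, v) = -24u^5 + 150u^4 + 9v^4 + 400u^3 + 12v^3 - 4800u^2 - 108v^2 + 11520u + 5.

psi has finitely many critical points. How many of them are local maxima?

2

psi separates as a function of u plus a function of v, so ∇psi=0 decouples.
∂psi/∂u = -120(u - 4)(u - 3)(u - 2)(u + 4) = 0 at u ∈ {-4, 2, 3, 4}; ∂psi/∂v = 36v(v - 2)(v + 3) = 0 at v ∈ {-3, 0, 2}.
The Hessian is diagonal: diag(psi_uu, psi_vv). Second derivatives: psi_uu(-4)=40320, psi_uu(2)=-1440, psi_uu(3)=840, psi_uu(4)=-1920; psi_vv(-3)=540, psi_vv(0)=-216, psi_vv(2)=360.
Local maxima occur where both diagonal entries negative: (2, 0), (4, 0). Count: 2.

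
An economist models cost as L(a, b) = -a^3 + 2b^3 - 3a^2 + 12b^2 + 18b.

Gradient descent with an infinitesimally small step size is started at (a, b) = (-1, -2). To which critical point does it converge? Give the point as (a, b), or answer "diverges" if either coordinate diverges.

L is separable, so gradient descent decouples: a follows -∂L/∂a, b follows -∂L/∂b.
∂L/∂a = -3a(a + 2); at a=-1 this is 3, so a decreases.
∂L/∂b = 6(b + 1)(b + 3); at b=-2 this is -6, so b increases.
a converges to its nearest critical value -2 (a local min of the a-part); b converges to -1. The iterate converges to (-2, -1).

(-2, -1)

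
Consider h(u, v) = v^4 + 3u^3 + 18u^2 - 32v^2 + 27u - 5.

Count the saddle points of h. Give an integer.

h separates as a function of u plus a function of v, so ∇h=0 decouples.
∂h/∂u = 9(u + 1)(u + 3) = 0 at u ∈ {-3, -1}; ∂h/∂v = 4v(v - 4)(v + 4) = 0 at v ∈ {-4, 0, 4}.
The Hessian is diagonal: diag(h_uu, h_vv). Second derivatives: h_uu(-3)=-18, h_uu(-1)=18; h_vv(-4)=128, h_vv(0)=-64, h_vv(4)=128.
Saddle points occur where the two diagonal entries have opposite signs: (-3, -4), (-3, 4), (-1, 0). Count: 3.

3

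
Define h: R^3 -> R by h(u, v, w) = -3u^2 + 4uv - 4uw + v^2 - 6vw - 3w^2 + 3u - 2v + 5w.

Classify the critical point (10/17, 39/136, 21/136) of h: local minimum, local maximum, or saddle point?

The Hessian is constant: H = [[-6, 4, -4], [4, 2, -6], [-4, -6, -6]].
Leading principal minors: Δ₁ = -6, Δ₂ = -28, Δ₃ = 544.
The minors fit neither the all-positive nor the alternating-sign pattern, so H is indefinite: a saddle point.

saddle point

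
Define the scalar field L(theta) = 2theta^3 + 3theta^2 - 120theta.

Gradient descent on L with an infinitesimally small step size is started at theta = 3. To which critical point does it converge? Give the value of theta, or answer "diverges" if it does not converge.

L'(theta) = 6(theta - 4)(theta + 5), so L'(3) = -48.
Gradient descent moves in the -L' direction, i.e. theta is increasing.
The nearest critical point in that direction is theta = 4, where L'' = 54 > 0 (a local minimum). The iterate converges there.

4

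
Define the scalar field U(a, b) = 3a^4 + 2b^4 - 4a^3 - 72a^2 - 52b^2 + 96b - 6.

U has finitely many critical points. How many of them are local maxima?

1

U separates as a function of a plus a function of b, so ∇U=0 decouples.
∂U/∂a = 12a(a - 4)(a + 3) = 0 at a ∈ {-3, 0, 4}; ∂U/∂b = 8(b - 3)(b - 1)(b + 4) = 0 at b ∈ {-4, 1, 3}.
The Hessian is diagonal: diag(U_aa, U_bb). Second derivatives: U_aa(-3)=252, U_aa(0)=-144, U_aa(4)=336; U_bb(-4)=280, U_bb(1)=-80, U_bb(3)=112.
Local maxima occur where both diagonal entries negative: (0, 1). Count: 1.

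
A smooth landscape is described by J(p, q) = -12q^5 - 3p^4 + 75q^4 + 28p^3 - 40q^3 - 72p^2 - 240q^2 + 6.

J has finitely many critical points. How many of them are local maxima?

J separates as a function of p plus a function of q, so ∇J=0 decouples.
∂J/∂p = -12p(p - 4)(p - 3) = 0 at p ∈ {0, 3, 4}; ∂J/∂q = -60q(q - 4)(q - 2)(q + 1) = 0 at q ∈ {-1, 0, 2, 4}.
The Hessian is diagonal: diag(J_pp, J_qq). Second derivatives: J_pp(0)=-144, J_pp(3)=36, J_pp(4)=-48; J_qq(-1)=900, J_qq(0)=-480, J_qq(2)=720, J_qq(4)=-2400.
Local maxima occur where both diagonal entries negative: (0, 0), (0, 4), (4, 0), (4, 4). Count: 4.

4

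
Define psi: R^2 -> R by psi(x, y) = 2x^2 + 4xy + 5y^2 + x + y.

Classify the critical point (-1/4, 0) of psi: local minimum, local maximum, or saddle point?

The Hessian of psi is constant: H = [[4, 4], [4, 10]].
det(H) = 4·10 − 4² = 24.
det(H) > 0 and tr(H) = 14 > 0, so H is positive definite and the point is a local minimum.

local minimum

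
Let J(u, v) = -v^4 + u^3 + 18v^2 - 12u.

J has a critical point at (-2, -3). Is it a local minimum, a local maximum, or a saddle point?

The mixed partial ∂²J/∂u∂v is 0, so the Hessian at any point is diag(J_uu, J_vv) = diag(6u, 12(-v^2 + 3)).
At (-2, -3): H = diag(-12, -72).
Both eigenvalues are negative, so H is negative definite: a local maximum.

local maximum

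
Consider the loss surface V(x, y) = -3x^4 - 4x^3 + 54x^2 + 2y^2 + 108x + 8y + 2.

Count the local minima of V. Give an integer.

V separates as a function of x plus a function of y, so ∇V=0 decouples.
∂V/∂x = -12(x - 3)(x + 1)(x + 3) = 0 at x ∈ {-3, -1, 3}; ∂V/∂y = 4(y + 2) = 0 at y ∈ {-2}.
The Hessian is diagonal: diag(V_xx, V_yy). Second derivatives: V_xx(-3)=-144, V_xx(-1)=96, V_xx(3)=-288; V_yy(-2)=4.
Local minima occur where both diagonal entries positive: (-1, -2). Count: 1.

1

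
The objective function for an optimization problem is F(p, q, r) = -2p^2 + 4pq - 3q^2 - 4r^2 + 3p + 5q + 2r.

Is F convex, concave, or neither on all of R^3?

concave

F is quadratic, so its Hessian is the constant matrix H = [[-4, 4, 0], [4, -6, 0], [0, 0, -8]].
Leading principal minors: -4, 8, -64.
Signs alternate −, +, − ⇒ H ≺ 0 ⇒ concave.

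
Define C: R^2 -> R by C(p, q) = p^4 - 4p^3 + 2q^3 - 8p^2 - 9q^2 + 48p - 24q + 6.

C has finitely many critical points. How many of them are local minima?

2

C separates as a function of p plus a function of q, so ∇C=0 decouples.
∂C/∂p = 4(p - 3)(p - 2)(p + 2) = 0 at p ∈ {-2, 2, 3}; ∂C/∂q = 6(q - 4)(q + 1) = 0 at q ∈ {-1, 4}.
The Hessian is diagonal: diag(C_pp, C_qq). Second derivatives: C_pp(-2)=80, C_pp(2)=-16, C_pp(3)=20; C_qq(-1)=-30, C_qq(4)=30.
Local minima occur where both diagonal entries positive: (-2, 4), (3, 4). Count: 2.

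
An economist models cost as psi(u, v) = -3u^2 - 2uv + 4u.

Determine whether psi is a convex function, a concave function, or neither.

neither

psi is quadratic, so its Hessian is the constant matrix H = [[-6, -2], [-2, 0]].
det(H) = -4, tr(H) = -6.
det(H) < 0, so H is indefinite: neither convex nor concave.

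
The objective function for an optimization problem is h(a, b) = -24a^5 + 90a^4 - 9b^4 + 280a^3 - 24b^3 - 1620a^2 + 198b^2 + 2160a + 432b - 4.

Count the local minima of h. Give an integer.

2

h separates as a function of a plus a function of b, so ∇h=0 decouples.
∂h/∂a = -120(a - 3)(a - 2)(a - 1)(a + 3) = 0 at a ∈ {-3, 1, 2, 3}; ∂h/∂b = -36(b - 3)(b + 1)(b + 4) = 0 at b ∈ {-4, -1, 3}.
The Hessian is diagonal: diag(h_aa, h_bb). Second derivatives: h_aa(-3)=14400, h_aa(1)=-960, h_aa(2)=600, h_aa(3)=-1440; h_bb(-4)=-756, h_bb(-1)=432, h_bb(3)=-1008.
Local minima occur where both diagonal entries positive: (-3, -1), (2, -1). Count: 2.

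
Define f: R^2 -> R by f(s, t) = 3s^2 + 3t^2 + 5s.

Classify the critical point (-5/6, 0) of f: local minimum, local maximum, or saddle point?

The Hessian of f is constant: H = [[6, 0], [0, 6]].
det(H) = 6·6 − 0² = 36.
det(H) > 0 and tr(H) = 12 > 0, so H is positive definite and the point is a local minimum.

local minimum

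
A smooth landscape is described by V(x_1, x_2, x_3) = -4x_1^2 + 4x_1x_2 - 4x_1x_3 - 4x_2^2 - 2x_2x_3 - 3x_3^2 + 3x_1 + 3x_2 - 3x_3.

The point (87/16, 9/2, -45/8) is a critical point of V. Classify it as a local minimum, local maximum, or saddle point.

local maximum

The Hessian is constant: H = [[-8, 4, -4], [4, -8, -2], [-4, -2, -6]].
Leading principal minors: Δ₁ = -8, Δ₂ = 48, Δ₃ = -64.
The minors alternate sign starting negative (−, +, −), so H is negative definite: a local maximum.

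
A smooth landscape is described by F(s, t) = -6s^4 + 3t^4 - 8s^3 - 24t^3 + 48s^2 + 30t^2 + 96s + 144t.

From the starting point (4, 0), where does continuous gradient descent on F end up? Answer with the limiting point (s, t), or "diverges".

F is separable, so gradient descent decouples: s follows -∂F/∂s, t follows -∂F/∂t.
∂F/∂s = -24(s - 2)(s + 1)(s + 2); at s=4 this is -1440, so s increases.
∂F/∂t = 12(t - 4)(t - 3)(t + 1); at t=0 this is 144, so t decreases.
The s-coordinate has no critical point in that direction and runs off to infinity.

diverges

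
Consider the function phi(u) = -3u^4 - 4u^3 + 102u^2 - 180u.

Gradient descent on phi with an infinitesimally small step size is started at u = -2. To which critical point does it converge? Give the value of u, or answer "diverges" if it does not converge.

phi'(u) = -12(u - 3)(u - 1)(u + 5), so phi'(-2) = -540.
Gradient descent moves in the -phi' direction, i.e. u is increasing.
The nearest critical point in that direction is u = 1, where phi'' = 144 > 0 (a local minimum). The iterate converges there.

1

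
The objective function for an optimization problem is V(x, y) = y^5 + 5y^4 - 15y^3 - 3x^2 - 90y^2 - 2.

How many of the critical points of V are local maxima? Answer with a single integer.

V separates as a function of x plus a function of y, so ∇V=0 decouples.
∂V/∂x = -6x = 0 at x ∈ {0}; ∂V/∂y = 5y(y - 3)(y + 3)(y + 4) = 0 at y ∈ {-4, -3, 0, 3}.
The Hessian is diagonal: diag(V_xx, V_yy). Second derivatives: V_xx(0)=-6; V_yy(-4)=-140, V_yy(-3)=90, V_yy(0)=-180, V_yy(3)=630.
Local maxima occur where both diagonal entries negative: (0, -4), (0, 0). Count: 2.

2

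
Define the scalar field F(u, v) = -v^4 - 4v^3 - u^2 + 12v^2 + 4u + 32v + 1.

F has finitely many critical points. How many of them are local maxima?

F separates as a function of u plus a function of v, so ∇F=0 decouples.
∂F/∂u = -2(u - 2) = 0 at u ∈ {2}; ∂F/∂v = -4(v - 2)(v + 1)(v + 4) = 0 at v ∈ {-4, -1, 2}.
The Hessian is diagonal: diag(F_uu, F_vv). Second derivatives: F_uu(2)=-2; F_vv(-4)=-72, F_vv(-1)=36, F_vv(2)=-72.
Local maxima occur where both diagonal entries negative: (2, -4), (2, 2). Count: 2.

2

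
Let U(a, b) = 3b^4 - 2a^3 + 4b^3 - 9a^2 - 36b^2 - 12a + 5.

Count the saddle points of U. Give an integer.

3

U separates as a function of a plus a function of b, so ∇U=0 decouples.
∂U/∂a = -6(a + 1)(a + 2) = 0 at a ∈ {-2, -1}; ∂U/∂b = 12b(b - 2)(b + 3) = 0 at b ∈ {-3, 0, 2}.
The Hessian is diagonal: diag(U_aa, U_bb). Second derivatives: U_aa(-2)=6, U_aa(-1)=-6; U_bb(-3)=180, U_bb(0)=-72, U_bb(2)=120.
Saddle points occur where the two diagonal entries have opposite signs: (-2, 0), (-1, -3), (-1, 2). Count: 3.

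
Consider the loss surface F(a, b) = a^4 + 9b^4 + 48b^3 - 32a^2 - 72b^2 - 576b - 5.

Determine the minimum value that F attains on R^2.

F(a,b) separates as P(a) + Q(b) − 5, so its minimum is min P + min Q − 5.
P'(a) = 4a(a - 4)(a + 4) vanishes at a ∈ {-4, 0, 4}; Q'(b) = 36(b - 2)(b + 2)(b + 4) vanishes at b ∈ {-4, -2, 2}.
Local minima of P (where P''>0): P(-4)=-256, P(4)=-256. Local minima of Q: Q(-4)=384, Q(2)=-912.
So the global minimum of F is P(-4) + Q(2) − 5 = -256 − 912 − 5 = -1173, attained at (-4, 2).

-1173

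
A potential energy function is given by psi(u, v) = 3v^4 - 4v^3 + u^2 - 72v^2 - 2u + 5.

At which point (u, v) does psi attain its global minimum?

psi(u,v) separates as P(u) + Q(v) + 5, so its minimum is min P + min Q + 5.
P'(u) = 2u - 2 vanishes at u ∈ {1}; Q'(v) = 12v(v - 4)(v + 3) vanishes at v ∈ {-3, 0, 4}.
Local minima of P (where P''>0): P(1)=-1. Local minima of Q: Q(-3)=-297, Q(4)=-640.
So the global minimum of psi is P(1) + Q(4) + 5 = -1 − 640 + 5 = -636, attained at (1, 4).

(1, 4)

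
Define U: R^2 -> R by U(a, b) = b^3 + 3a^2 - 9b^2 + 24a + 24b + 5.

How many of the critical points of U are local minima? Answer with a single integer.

1

U separates as a function of a plus a function of b, so ∇U=0 decouples.
∂U/∂a = 6(a + 4) = 0 at a ∈ {-4}; ∂U/∂b = 3(b - 4)(b - 2) = 0 at b ∈ {2, 4}.
The Hessian is diagonal: diag(U_aa, U_bb). Second derivatives: U_aa(-4)=6; U_bb(2)=-6, U_bb(4)=6.
Local minima occur where both diagonal entries positive: (-4, 4). Count: 1.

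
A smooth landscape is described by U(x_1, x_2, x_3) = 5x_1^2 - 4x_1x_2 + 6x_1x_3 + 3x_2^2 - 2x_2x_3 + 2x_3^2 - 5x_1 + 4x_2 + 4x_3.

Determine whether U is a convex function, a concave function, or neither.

U is quadratic, so its Hessian is the constant matrix H = [[10, -4, 6], [-4, 6, -2], [6, -2, 4]].
Leading principal minors: 10, 44, 16.
All positive ⇒ H ≻ 0 ⇒ convex.

convex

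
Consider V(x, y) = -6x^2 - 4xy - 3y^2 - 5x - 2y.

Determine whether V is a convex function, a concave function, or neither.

concave

V is quadratic, so its Hessian is the constant matrix H = [[-12, -4], [-4, -6]].
det(H) = 56, tr(H) = -18.
det(H) > 0 and tr(H) < 0, so H is negative definite everywhere: concave.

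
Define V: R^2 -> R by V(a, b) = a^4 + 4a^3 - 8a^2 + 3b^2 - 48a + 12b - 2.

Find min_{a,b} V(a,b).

V(a,b) separates as P(a) + Q(b) − 2, so its minimum is min P + min Q − 2.
P'(a) = 4(a - 2)(a + 2)(a + 3) vanishes at a ∈ {-3, -2, 2}; Q'(b) = 6b + 12 vanishes at b ∈ {-2}.
Local minima of P (where P''>0): P(-3)=45, P(2)=-80. Local minima of Q: Q(-2)=-12.
So the global minimum of V is P(2) + Q(-2) − 2 = -80 − 12 − 2 = -94, attained at (2, -2).

-94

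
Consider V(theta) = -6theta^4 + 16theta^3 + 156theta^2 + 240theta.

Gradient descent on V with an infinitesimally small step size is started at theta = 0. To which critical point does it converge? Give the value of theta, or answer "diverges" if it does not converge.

-1

V'(theta) = -24(theta - 5)(theta + 1)(theta + 2), so V'(0) = 240.
Gradient descent moves in the -V' direction, i.e. theta is decreasing.
The nearest critical point in that direction is theta = -1, where V'' = 144 > 0 (a local minimum). The iterate converges there.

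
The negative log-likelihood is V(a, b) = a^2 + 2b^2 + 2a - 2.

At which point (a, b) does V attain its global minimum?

V(a,b) separates as P(a) + Q(b) − 2, so its minimum is min P + min Q − 2.
P'(a) = 2a + 2 vanishes at a ∈ {-1}; Q'(b) = 4b vanishes at b ∈ {0}.
Local minima of P (where P''>0): P(-1)=-1. Local minima of Q: Q(0)=0.
So the global minimum of V is P(-1) + Q(0) − 2 = -1 + 0 − 2 = -3, attained at (-1, 0).

(-1, 0)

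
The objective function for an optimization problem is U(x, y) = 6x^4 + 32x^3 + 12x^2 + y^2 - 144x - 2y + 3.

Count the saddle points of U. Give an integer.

1

U separates as a function of x plus a function of y, so ∇U=0 decouples.
∂U/∂x = 24(x - 1)(x + 2)(x + 3) = 0 at x ∈ {-3, -2, 1}; ∂U/∂y = 2(y - 1) = 0 at y ∈ {1}.
The Hessian is diagonal: diag(U_xx, U_yy). Second derivatives: U_xx(-3)=96, U_xx(-2)=-72, U_xx(1)=288; U_yy(1)=2.
Saddle points occur where the two diagonal entries have opposite signs: (-2, 1). Count: 1.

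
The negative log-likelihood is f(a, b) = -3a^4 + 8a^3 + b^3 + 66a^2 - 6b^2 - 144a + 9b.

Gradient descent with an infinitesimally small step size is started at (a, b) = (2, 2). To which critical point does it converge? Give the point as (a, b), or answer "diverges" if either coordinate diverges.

(1, 3)

f is separable, so gradient descent decouples: a follows -∂f/∂a, b follows -∂f/∂b.
∂f/∂a = -12(a - 4)(a - 1)(a + 3); at a=2 this is 120, so a decreases.
∂f/∂b = 3(b - 3)(b - 1); at b=2 this is -3, so b increases.
a converges to its nearest critical value 1 (a local min of the a-part); b converges to 3. The iterate converges to (1, 3).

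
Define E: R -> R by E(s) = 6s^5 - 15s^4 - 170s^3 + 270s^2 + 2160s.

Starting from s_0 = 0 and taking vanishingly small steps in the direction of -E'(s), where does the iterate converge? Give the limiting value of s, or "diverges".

E'(s) = 30(s - 4)(s - 3)(s + 2)(s + 3), so E'(0) = 2160.
Gradient descent moves in the -E' direction, i.e. s is decreasing.
The nearest critical point in that direction is s = -2, where E'' = 900 > 0 (a local minimum). The iterate converges there.

-2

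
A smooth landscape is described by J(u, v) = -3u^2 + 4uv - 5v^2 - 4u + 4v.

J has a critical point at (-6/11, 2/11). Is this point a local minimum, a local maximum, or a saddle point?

The Hessian of J is constant: H = [[-6, 4], [4, -10]].
det(H) = (-6)·(-10) − 4² = 44.
det(H) > 0 and tr(H) = -16 < 0, so H is negative definite and the point is a local maximum.

local maximum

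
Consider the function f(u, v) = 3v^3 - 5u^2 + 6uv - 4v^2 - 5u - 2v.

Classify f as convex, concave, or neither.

neither

The term 3v^3 is cubic, so the Hessian is not constant.
∂²f/∂v² = 18v - 8, which takes both signs as v varies (negative for sufficiently negative v). A diagonal entry of the Hessian changing sign means the Hessian is neither positive- nor negative-semidefinite on all of R^2.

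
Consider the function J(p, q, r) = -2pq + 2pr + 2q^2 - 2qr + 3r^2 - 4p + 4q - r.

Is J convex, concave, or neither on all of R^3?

J is quadratic, so its Hessian is the constant matrix H = [[0, -2, 2], [-2, 4, -2], [2, -2, 6]].
Leading principal minors: 0, -4, -24.
Neither pattern holds ⇒ H is indefinite ⇒ neither convex nor concave.

neither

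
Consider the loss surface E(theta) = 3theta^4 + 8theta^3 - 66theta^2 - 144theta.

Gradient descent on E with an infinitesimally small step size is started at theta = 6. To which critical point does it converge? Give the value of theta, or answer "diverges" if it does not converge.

E'(theta) = 12(theta - 3)(theta + 1)(theta + 4), so E'(6) = 2520.
Gradient descent moves in the -E' direction, i.e. theta is decreasing.
The nearest critical point in that direction is theta = 3, where E'' = 336 > 0 (a local minimum). The iterate converges there.

3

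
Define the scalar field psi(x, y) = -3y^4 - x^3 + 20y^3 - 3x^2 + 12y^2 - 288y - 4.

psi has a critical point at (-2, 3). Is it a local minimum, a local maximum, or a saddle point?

local minimum

The mixed partial ∂²psi/∂x∂y is 0, so the Hessian at any point is diag(psi_xx, psi_yy) = diag(-6(x + 1), 12(-3y^2 + 10y + 2)).
At (-2, 3): H = diag(6, 60).
Both eigenvalues are positive, so H is positive definite: a local minimum.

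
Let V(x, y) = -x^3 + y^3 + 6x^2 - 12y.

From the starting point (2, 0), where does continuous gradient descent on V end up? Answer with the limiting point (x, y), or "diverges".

V is separable, so gradient descent decouples: x follows -∂V/∂x, y follows -∂V/∂y.
∂V/∂x = -3x(x - 4); at x=2 this is 12, so x decreases.
∂V/∂y = 3(y - 2)(y + 2); at y=0 this is -12, so y increases.
x converges to its nearest critical value 0 (a local min of the x-part); y converges to 2. The iterate converges to (0, 2).

(0, 2)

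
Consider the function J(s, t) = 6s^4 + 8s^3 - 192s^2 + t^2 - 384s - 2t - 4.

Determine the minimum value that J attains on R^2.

J(s,t) separates as P(s) + Q(t) − 4, so its minimum is min P + min Q − 4.
P'(s) = 24(s - 4)(s + 1)(s + 4) vanishes at s ∈ {-4, -1, 4}; Q'(t) = 2(t - 1) vanishes at t ∈ {1}.
Local minima of P (where P''>0): P(-4)=-512, P(4)=-2560. Local minima of Q: Q(1)=-1.
So the global minimum of J is P(4) + Q(1) − 4 = -2560 − 1 − 4 = -2565, attained at (4, 1).

-2565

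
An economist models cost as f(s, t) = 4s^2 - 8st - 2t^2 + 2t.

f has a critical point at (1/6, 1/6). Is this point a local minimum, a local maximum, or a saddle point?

The Hessian of f is constant: H = [[8, -8], [-8, -4]].
det(H) = 8·(-4) − (-8)² = -96.
Since det(H) < 0, H is indefinite and the critical point is a saddle point.

saddle point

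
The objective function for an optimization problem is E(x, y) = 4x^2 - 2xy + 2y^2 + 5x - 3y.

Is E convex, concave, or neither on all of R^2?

convex

E is quadratic, so its Hessian is the constant matrix H = [[8, -2], [-2, 4]].
det(H) = 28, tr(H) = 12.
det(H) > 0 and tr(H) > 0, so H is positive definite everywhere: convex.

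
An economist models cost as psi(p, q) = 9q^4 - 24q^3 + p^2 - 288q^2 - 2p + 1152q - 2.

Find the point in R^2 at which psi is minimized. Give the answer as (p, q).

(1, -4)

psi(p,q) separates as A(p) + B(q) − 2, so its minimum is min A + min B − 2.
A'(p) = 2p - 2 vanishes at p ∈ {1}; B'(q) = 36(q - 4)(q - 2)(q + 4) vanishes at q ∈ {-4, 2, 4}.
Local minima of A (where A''>0): A(1)=-1. Local minima of B: B(-4)=-5376, B(4)=768.
So the global minimum of psi is A(1) + B(-4) − 2 = -1 − 5376 − 2 = -5379, attained at (1, -4).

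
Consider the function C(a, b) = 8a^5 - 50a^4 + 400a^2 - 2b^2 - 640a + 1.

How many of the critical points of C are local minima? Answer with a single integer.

C separates as a function of a plus a function of b, so ∇C=0 decouples.
∂C/∂a = 40(a - 4)(a - 2)(a - 1)(a + 2) = 0 at a ∈ {-2, 1, 2, 4}; ∂C/∂b = -4b = 0 at b ∈ {0}.
The Hessian is diagonal: diag(C_aa, C_bb). Second derivatives: C_aa(-2)=-2880, C_aa(1)=360, C_aa(2)=-320, C_aa(4)=1440; C_bb(0)=-4.
Local minima occur where both diagonal entries positive: none. Count: 0.

0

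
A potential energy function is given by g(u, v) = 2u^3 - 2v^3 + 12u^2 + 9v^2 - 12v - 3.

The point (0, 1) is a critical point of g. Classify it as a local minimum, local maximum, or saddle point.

The mixed partial ∂²g/∂u∂v is 0, so the Hessian at any point is diag(g_uu, g_vv) = diag(12(u + 2), 6(-2v + 3)).
At (0, 1): H = diag(24, 6).
Both eigenvalues are positive, so H is positive definite: a local minimum.

local minimum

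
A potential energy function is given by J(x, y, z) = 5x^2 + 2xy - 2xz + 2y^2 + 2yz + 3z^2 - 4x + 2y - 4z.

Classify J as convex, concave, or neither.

J is quadratic, so its Hessian is the constant matrix H = [[10, 2, -2], [2, 4, 2], [-2, 2, 6]].
Leading principal minors: 10, 36, 144.
All positive ⇒ H ≻ 0 ⇒ convex.

convex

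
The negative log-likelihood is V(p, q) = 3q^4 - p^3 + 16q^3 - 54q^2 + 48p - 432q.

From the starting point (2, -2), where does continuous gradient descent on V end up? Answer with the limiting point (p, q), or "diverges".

V is separable, so gradient descent decouples: p follows -∂V/∂p, q follows -∂V/∂q.
∂V/∂p = -3(p - 4)(p + 4); at p=2 this is 36, so p decreases.
∂V/∂q = 12(q - 3)(q + 3)(q + 4); at q=-2 this is -120, so q increases.
p converges to its nearest critical value -4 (a local min of the p-part); q converges to 3. The iterate converges to (-4, 3).

(-4, 3)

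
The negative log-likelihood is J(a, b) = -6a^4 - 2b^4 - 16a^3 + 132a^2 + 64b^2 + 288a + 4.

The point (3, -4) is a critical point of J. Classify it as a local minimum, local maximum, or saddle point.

The mixed partial ∂²J/∂a∂b is 0, so the Hessian at any point is diag(J_aa, J_bb) = diag(24(-3a^2 - 4a + 11), 8(-3b^2 + 16)).
At (3, -4): H = diag(-672, -256).
Both eigenvalues are negative, so H is negative definite: a local maximum.

local maximum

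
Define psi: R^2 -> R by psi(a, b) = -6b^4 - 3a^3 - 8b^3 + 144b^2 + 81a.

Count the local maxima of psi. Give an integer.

2

psi separates as a function of a plus a function of b, so ∇psi=0 decouples.
∂psi/∂a = -9(a - 3)(a + 3) = 0 at a ∈ {-3, 3}; ∂psi/∂b = -24b(b - 3)(b + 4) = 0 at b ∈ {-4, 0, 3}.
The Hessian is diagonal: diag(psi_aa, psi_bb). Second derivatives: psi_aa(-3)=54, psi_aa(3)=-54; psi_bb(-4)=-672, psi_bb(0)=288, psi_bb(3)=-504.
Local maxima occur where both diagonal entries negative: (3, -4), (3, 3). Count: 2.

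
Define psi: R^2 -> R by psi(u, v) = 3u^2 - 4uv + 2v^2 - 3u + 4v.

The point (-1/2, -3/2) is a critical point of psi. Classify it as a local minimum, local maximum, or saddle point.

The Hessian of psi is constant: H = [[6, -4], [-4, 4]].
det(H) = 6·4 − (-4)² = 8.
det(H) > 0 and tr(H) = 10 > 0, so H is positive definite and the point is a local minimum.

local minimum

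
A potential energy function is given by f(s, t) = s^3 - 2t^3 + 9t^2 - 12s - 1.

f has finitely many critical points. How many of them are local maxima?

1

f separates as a function of s plus a function of t, so ∇f=0 decouples.
∂f/∂s = 3(s - 2)(s + 2) = 0 at s ∈ {-2, 2}; ∂f/∂t = -6t(t - 3) = 0 at t ∈ {0, 3}.
The Hessian is diagonal: diag(f_ss, f_tt). Second derivatives: f_ss(-2)=-12, f_ss(2)=12; f_tt(0)=18, f_tt(3)=-18.
Local maxima occur where both diagonal entries negative: (-2, 3). Count: 1.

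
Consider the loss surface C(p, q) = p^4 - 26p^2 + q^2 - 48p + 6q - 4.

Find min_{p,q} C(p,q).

C(p,q) separates as A(p) + B(q) − 4, so its minimum is min A + min B − 4.
A'(p) = 4(p - 4)(p + 1)(p + 3) vanishes at p ∈ {-3, -1, 4}; B'(q) = 2q + 6 vanishes at q ∈ {-3}.
Local minima of A (where A''>0): A(-3)=-9, A(4)=-352. Local minima of B: B(-3)=-9.
So the global minimum of C is A(4) + B(-3) − 4 = -352 − 9 − 4 = -365, attained at (4, -3).

-365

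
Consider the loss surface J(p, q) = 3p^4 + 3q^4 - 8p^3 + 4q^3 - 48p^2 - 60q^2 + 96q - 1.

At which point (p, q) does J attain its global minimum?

J(p,q) separates as A(p) + B(q) − 1, so its minimum is min A + min B − 1.
A'(p) = 12p(p - 4)(p + 2) vanishes at p ∈ {-2, 0, 4}; B'(q) = 12(q - 2)(q - 1)(q + 4) vanishes at q ∈ {-4, 1, 2}.
Local minima of A (where A''>0): A(-2)=-80, A(4)=-512. Local minima of B: B(-4)=-832, B(2)=32.
So the global minimum of J is A(4) + B(-4) − 1 = -512 − 832 − 1 = -1345, attained at (4, -4).

(4, -4)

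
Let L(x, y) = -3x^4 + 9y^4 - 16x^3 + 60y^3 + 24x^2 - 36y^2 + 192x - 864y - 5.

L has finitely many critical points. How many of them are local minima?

2

L separates as a function of x plus a function of y, so ∇L=0 decouples.
∂L/∂x = -12(x - 2)(x + 2)(x + 4) = 0 at x ∈ {-4, -2, 2}; ∂L/∂y = 36(y - 2)(y + 3)(y + 4) = 0 at y ∈ {-4, -3, 2}.
The Hessian is diagonal: diag(L_xx, L_yy). Second derivatives: L_xx(-4)=-144, L_xx(-2)=96, L_xx(2)=-288; L_yy(-4)=216, L_yy(-3)=-180, L_yy(2)=1080.
Local minima occur where both diagonal entries positive: (-2, -4), (-2, 2). Count: 2.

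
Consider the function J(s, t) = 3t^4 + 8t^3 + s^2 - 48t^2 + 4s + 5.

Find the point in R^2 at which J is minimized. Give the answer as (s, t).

J(s,t) separates as P(s) + Q(t) + 5, so its minimum is min P + min Q + 5.
P'(s) = 2s + 4 vanishes at s ∈ {-2}; Q'(t) = 12t(t - 2)(t + 4) vanishes at t ∈ {-4, 0, 2}.
Local minima of P (where P''>0): P(-2)=-4. Local minima of Q: Q(-4)=-512, Q(2)=-80.
So the global minimum of J is P(-2) + Q(-4) + 5 = -4 − 512 + 5 = -511, attained at (-2, -4).

(-2, -4)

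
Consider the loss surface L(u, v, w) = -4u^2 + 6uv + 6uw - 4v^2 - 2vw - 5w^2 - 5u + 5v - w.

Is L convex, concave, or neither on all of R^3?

L is quadratic, so its Hessian is the constant matrix H = [[-8, 6, 6], [6, -8, -2], [6, -2, -10]].
Leading principal minors: -8, 28, -104.
Signs alternate −, +, − ⇒ H ≺ 0 ⇒ concave.

concave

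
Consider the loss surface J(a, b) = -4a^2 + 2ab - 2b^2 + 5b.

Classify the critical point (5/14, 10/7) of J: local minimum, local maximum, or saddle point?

local maximum

The Hessian of J is constant: H = [[-8, 2], [2, -4]].
det(H) = (-8)·(-4) − 2² = 28.
det(H) > 0 and tr(H) = -12 < 0, so H is negative definite and the point is a local maximum.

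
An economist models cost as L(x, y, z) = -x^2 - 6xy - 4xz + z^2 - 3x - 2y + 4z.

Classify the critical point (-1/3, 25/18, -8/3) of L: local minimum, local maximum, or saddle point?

saddle point

The Hessian is constant: H = [[-2, -6, -4], [-6, 0, 0], [-4, 0, 2]].
Leading principal minors: Δ₁ = -2, Δ₂ = -36, Δ₃ = -72.
The minors fit neither the all-positive nor the alternating-sign pattern, so H is indefinite: a saddle point.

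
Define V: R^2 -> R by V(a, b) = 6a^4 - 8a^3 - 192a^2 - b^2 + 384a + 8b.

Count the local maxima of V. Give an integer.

V separates as a function of a plus a function of b, so ∇V=0 decouples.
∂V/∂a = 24(a - 4)(a - 1)(a + 4) = 0 at a ∈ {-4, 1, 4}; ∂V/∂b = -2(b - 4) = 0 at b ∈ {4}.
The Hessian is diagonal: diag(V_aa, V_bb). Second derivatives: V_aa(-4)=960, V_aa(1)=-360, V_aa(4)=576; V_bb(4)=-2.
Local maxima occur where both diagonal entries negative: (1, 4). Count: 1.

1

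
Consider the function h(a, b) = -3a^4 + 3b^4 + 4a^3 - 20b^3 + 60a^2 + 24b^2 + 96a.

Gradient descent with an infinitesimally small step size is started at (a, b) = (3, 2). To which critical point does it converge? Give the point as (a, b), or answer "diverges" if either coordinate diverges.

h is separable, so gradient descent decouples: a follows -∂h/∂a, b follows -∂h/∂b.
∂h/∂a = -12(a - 4)(a + 1)(a + 2); at a=3 this is 240, so a decreases.
∂h/∂b = 12b(b - 4)(b - 1); at b=2 this is -48, so b increases.
a converges to its nearest critical value -1 (a local min of the a-part); b converges to 4. The iterate converges to (-1, 4).

(-1, 4)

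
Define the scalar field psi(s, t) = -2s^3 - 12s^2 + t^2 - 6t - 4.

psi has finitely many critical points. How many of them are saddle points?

1

psi separates as a function of s plus a function of t, so ∇psi=0 decouples.
∂psi/∂s = -6s(s + 4) = 0 at s ∈ {-4, 0}; ∂psi/∂t = 2(t - 3) = 0 at t ∈ {3}.
The Hessian is diagonal: diag(psi_ss, psi_tt). Second derivatives: psi_ss(-4)=24, psi_ss(0)=-24; psi_tt(3)=2.
Saddle points occur where the two diagonal entries have opposite signs: (0, 3). Count: 1.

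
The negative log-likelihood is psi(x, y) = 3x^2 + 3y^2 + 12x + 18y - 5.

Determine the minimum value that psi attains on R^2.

psi(x,y) separates as P(x) + Q(y) − 5, so its minimum is min P + min Q − 5.
P'(x) = 6x + 12 vanishes at x ∈ {-2}; Q'(y) = 6y + 18 vanishes at y ∈ {-3}.
Local minima of P (where P''>0): P(-2)=-12. Local minima of Q: Q(-3)=-27.
So the global minimum of psi is P(-2) + Q(-3) − 5 = -12 − 27 − 5 = -44, attained at (-2, -3).

-44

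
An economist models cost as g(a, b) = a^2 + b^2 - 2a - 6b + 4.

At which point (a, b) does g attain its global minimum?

g(a,b) separates as P(a) + Q(b) + 4, so its minimum is min P + min Q + 4.
P'(a) = 2a - 2 vanishes at a ∈ {1}; Q'(b) = 2b - 6 vanishes at b ∈ {3}.
Local minima of P (where P''>0): P(1)=-1. Local minima of Q: Q(3)=-9.
So the global minimum of g is P(1) + Q(3) + 4 = -1 − 9 + 4 = -6, attained at (1, 3).

(1, 3)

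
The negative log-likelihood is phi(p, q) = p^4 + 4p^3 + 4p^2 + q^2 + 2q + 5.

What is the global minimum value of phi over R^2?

phi(p,q) separates as A(p) + B(q) + 5, so its minimum is min A + min B + 5.
A'(p) = 4p(p + 1)(p + 2) vanishes at p ∈ {-2, -1, 0}; B'(q) = 2q + 2 vanishes at q ∈ {-1}.
Local minima of A (where A''>0): A(-2)=0, A(0)=0. Local minima of B: B(-1)=-1.
So the global minimum of phi is A(-2) + B(-1) + 5 = 0 − 1 + 5 = 4, attained at (-2, -1).

4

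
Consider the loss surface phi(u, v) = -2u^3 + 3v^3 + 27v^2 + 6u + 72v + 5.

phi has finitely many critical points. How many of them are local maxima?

phi separates as a function of u plus a function of v, so ∇phi=0 decouples.
∂phi/∂u = -6(u - 1)(u + 1) = 0 at u ∈ {-1, 1}; ∂phi/∂v = 9(v + 2)(v + 4) = 0 at v ∈ {-4, -2}.
The Hessian is diagonal: diag(phi_uu, phi_vv). Second derivatives: phi_uu(-1)=12, phi_uu(1)=-12; phi_vv(-4)=-18, phi_vv(-2)=18.
Local maxima occur where both diagonal entries negative: (1, -4). Count: 1.

1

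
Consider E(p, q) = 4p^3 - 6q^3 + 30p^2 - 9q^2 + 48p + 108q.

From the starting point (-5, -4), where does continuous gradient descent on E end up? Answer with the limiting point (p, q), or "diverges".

E is separable, so gradient descent decouples: p follows -∂E/∂p, q follows -∂E/∂q.
∂E/∂p = 12(p + 1)(p + 4); at p=-5 this is 48, so p decreases.
∂E/∂q = -18(q - 2)(q + 3); at q=-4 this is -108, so q increases.
The p-coordinate has no critical point in that direction and runs off to infinity.

diverges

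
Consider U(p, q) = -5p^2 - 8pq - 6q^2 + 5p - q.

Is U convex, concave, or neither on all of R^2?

concave

U is quadratic, so its Hessian is the constant matrix H = [[-10, -8], [-8, -12]].
det(H) = 56, tr(H) = -22.
det(H) > 0 and tr(H) < 0, so H is negative definite everywhere: concave.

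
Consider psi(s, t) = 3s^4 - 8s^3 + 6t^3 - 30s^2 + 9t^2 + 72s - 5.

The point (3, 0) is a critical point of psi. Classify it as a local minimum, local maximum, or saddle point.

The mixed partial ∂²psi/∂s∂t is 0, so the Hessian at any point is diag(psi_ss, psi_tt) = diag(12(3s^2 - 4s - 5), 18(2t + 1)).
At (3, 0): H = diag(120, 18).
Both eigenvalues are positive, so H is positive definite: a local minimum.

local minimum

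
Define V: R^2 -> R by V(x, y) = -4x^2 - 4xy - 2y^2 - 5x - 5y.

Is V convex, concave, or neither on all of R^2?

V is quadratic, so its Hessian is the constant matrix H = [[-8, -4], [-4, -4]].
det(H) = 16, tr(H) = -12.
det(H) > 0 and tr(H) < 0, so H is negative definite everywhere: concave.

concave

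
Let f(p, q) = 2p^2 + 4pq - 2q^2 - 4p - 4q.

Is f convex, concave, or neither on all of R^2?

f is quadratic, so its Hessian is the constant matrix H = [[4, 4], [4, -4]].
det(H) = -32, tr(H) = 0.
det(H) < 0, so H is indefinite: neither convex nor concave.

neither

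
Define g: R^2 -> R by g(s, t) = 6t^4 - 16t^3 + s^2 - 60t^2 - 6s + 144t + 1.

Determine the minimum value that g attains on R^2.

g(s,t) separates as P(s) + Q(t) + 1, so its minimum is min P + min Q + 1.
P'(s) = 2s - 6 vanishes at s ∈ {3}; Q'(t) = 24(t - 3)(t - 1)(t + 2) vanishes at t ∈ {-2, 1, 3}.
Local minima of P (where P''>0): P(3)=-9. Local minima of Q: Q(-2)=-304, Q(3)=-54.
So the global minimum of g is P(3) + Q(-2) + 1 = -9 − 304 + 1 = -312, attained at (3, -2).

-312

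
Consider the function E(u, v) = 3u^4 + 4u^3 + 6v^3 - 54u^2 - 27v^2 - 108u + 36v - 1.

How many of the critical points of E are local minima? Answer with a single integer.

E separates as a function of u plus a function of v, so ∇E=0 decouples.
∂E/∂u = 12(u - 3)(u + 1)(u + 3) = 0 at u ∈ {-3, -1, 3}; ∂E/∂v = 18(v - 2)(v - 1) = 0 at v ∈ {1, 2}.
The Hessian is diagonal: diag(E_uu, E_vv). Second derivatives: E_uu(-3)=144, E_uu(-1)=-96, E_uu(3)=288; E_vv(1)=-18, E_vv(2)=18.
Local minima occur where both diagonal entries positive: (-3, 2), (3, 2). Count: 2.

2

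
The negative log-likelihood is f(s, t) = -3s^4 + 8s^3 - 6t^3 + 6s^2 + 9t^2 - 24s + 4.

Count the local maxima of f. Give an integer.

f separates as a function of s plus a function of t, so ∇f=0 decouples.
∂f/∂s = -12(s - 2)(s - 1)(s + 1) = 0 at s ∈ {-1, 1, 2}; ∂f/∂t = -18t(t - 1) = 0 at t ∈ {0, 1}.
The Hessian is diagonal: diag(f_ss, f_tt). Second derivatives: f_ss(-1)=-72, f_ss(1)=24, f_ss(2)=-36; f_tt(0)=18, f_tt(1)=-18.
Local maxima occur where both diagonal entries negative: (-1, 1), (2, 1). Count: 2.

2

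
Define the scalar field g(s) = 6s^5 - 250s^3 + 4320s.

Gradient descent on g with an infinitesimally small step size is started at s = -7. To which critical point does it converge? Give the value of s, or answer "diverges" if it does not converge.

g'(s) = 30(s - 4)(s - 3)(s + 3)(s + 4), so g'(-7) = 39600.
Gradient descent moves in the -g' direction, i.e. s is decreasing.
There is no critical point below s=-7, and g' keeps the same sign, so the iterate runs off to −∞.

diverges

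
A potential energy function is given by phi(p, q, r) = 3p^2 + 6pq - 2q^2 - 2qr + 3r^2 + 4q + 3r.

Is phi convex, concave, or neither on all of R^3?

phi is quadratic, so its Hessian is the constant matrix H = [[6, 6, 0], [6, -4, -2], [0, -2, 6]].
Leading principal minors: 6, -60, -384.
Neither pattern holds ⇒ H is indefinite ⇒ neither convex nor concave.

neither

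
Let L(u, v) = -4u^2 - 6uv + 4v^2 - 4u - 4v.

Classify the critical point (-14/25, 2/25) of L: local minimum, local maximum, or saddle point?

The Hessian of L is constant: H = [[-8, -6], [-6, 8]].
det(H) = (-8)·8 − (-6)² = -100.
Since det(H) < 0, H is indefinite and the critical point is a saddle point.

saddle point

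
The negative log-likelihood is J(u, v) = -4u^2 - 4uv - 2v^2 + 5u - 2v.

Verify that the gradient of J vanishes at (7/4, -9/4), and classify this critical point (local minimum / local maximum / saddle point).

local maximum

∇J = (-8u - 4v + 5, -4u - 4v - 2); substituting (7/4, -9/4) gives ∇J = (0, 0), so (7/4, -9/4) is indeed a critical point.
The Hessian of J is constant: H = [[-8, -4], [-4, -4]].
det(H) = (-8)·(-4) − (-4)² = 16.
det(H) > 0 and tr(H) = -12 < 0, so H is negative definite and the point is a local maximum.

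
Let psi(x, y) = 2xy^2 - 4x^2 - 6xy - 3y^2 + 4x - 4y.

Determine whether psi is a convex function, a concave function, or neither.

neither

The term 2xy^2 is cubic, so the Hessian is not constant.
∂²psi/∂y² = 4x - 6, which takes both signs as x varies (negative for sufficiently negative x). A diagonal entry of the Hessian changing sign means the Hessian is neither positive- nor negative-semidefinite on all of R^2.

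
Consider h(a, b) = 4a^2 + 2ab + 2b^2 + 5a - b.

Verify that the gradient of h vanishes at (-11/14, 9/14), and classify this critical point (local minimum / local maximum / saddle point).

local minimum

∇h = (8a + 2b + 5, 2a + 4b - 1); substituting (-11/14, 9/14) gives ∇h = (0, 0), so (-11/14, 9/14) is indeed a critical point.
The Hessian of h is constant: H = [[8, 2], [2, 4]].
det(H) = 8·4 − 2² = 28.
det(H) > 0 and tr(H) = 12 > 0, so H is positive definite and the point is a local minimum.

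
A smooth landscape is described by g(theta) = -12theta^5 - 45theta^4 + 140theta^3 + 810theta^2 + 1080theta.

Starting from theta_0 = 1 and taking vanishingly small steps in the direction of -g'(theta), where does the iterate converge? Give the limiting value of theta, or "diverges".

-1

g'(theta) = -60(theta - 3)(theta + 1)(theta + 2)(theta + 3), so g'(1) = 2880.
Gradient descent moves in the -g' direction, i.e. theta is decreasing.
The nearest critical point in that direction is theta = -1, where g'' = 480 > 0 (a local minimum). The iterate converges there.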